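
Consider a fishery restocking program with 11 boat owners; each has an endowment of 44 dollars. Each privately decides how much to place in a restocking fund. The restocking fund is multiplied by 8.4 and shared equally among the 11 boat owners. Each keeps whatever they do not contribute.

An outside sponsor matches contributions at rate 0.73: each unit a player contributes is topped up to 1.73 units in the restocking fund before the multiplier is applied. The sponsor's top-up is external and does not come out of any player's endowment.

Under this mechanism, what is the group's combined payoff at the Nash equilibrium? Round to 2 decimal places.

7033.49 dollars

With the mechanism, a contributed unit returns 8.4 × 1.73 / 11 = 1.3211 per unit of net cost to the contributor — now above 1 — so contributing fully is weakly dominant for every player.
At the Nash equilibrium everyone contributes 44. Group total payoff = 8.4 × 1.73 × 484 = 7033.49.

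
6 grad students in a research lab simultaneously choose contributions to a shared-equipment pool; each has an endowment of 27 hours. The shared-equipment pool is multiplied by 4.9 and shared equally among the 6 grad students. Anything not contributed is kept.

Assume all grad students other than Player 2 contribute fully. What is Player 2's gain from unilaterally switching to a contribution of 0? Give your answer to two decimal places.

4.95 hours

Switching from a contribution of 27 to 0 lets Player 2 keep an extra 27 hours, but lowers the shared-equipment pool by 27, which costs Player 2 their own share of that drop: 4.9/6 × 27 = 22.05.
Net gain = 27 − 22.05 = 4.95. The private return per contributed unit (0.8167) is below 1, so free-riding is indeed the best response regardless of what the others do.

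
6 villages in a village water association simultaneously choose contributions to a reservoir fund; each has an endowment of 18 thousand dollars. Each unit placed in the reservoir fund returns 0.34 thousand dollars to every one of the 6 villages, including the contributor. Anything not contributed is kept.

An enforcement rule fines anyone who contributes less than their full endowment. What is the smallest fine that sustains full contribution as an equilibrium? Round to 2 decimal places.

Given the others contribute fully, the best deviation is to contribute 0 (any partial contribution still incurs the fine and gives up units whose private return 0.34 is below 1).
Deviating from 18 to 0 saves 18 thousand dollars but forfeits the deviator's share of the drop in the reservoir fund: 0.34 × 18 = 6.12.
So the deviation gain is 18 − 6.12 = 11.88, and the fine must be at least 11.88 thousand dollars to wipe it out.

11.88 thousand dollars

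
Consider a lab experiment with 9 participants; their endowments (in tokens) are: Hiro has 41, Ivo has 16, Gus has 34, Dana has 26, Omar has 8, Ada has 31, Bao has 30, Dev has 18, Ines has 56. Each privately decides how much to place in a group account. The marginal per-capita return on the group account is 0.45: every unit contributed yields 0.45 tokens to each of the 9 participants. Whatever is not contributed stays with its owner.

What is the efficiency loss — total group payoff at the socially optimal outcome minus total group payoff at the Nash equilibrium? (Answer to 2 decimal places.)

793.00 tokens

The private return per contributed unit is 0.45 < 1 for everyone, so the Nash equilibrium is zero contribution and the group total is Σ E_j = 41 + 16 + 34 + 26 + 8 + 31 + 30 + 18 + 56 = 260.
Each contributed unit returns 4.050 to the group, so the social optimum is full contribution by everyone: group total = 4.050 × 260 = 1053.00.
Efficiency loss = (4.050 − 1) × 260 = 793.00.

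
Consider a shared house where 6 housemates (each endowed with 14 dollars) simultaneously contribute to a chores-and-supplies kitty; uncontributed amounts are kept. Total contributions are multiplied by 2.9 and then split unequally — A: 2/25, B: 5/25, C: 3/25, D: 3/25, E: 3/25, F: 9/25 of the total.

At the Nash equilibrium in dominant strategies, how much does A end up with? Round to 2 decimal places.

Each unit j contributes comes back to j as 2.9 × (j's share), so j prefers to contribute only if that share exceeds 1/2.9 = 0.3448; otherwise keeping the unit dominates.
Only F (9/25) clears that bar, contributing 14; the remaining 5 contribute 0. Total contributed: 14.
A keeps 14 and receives 2.9 × 14 × 2/25 = 3.25 from the chores-and-supplies kitty, for a payoff of 17.25.

17.25 dollars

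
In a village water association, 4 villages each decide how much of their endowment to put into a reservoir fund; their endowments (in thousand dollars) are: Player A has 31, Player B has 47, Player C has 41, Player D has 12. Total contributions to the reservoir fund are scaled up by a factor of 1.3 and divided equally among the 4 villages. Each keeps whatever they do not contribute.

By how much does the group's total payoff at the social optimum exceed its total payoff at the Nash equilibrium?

39.30 thousand dollars

The private return per contributed unit is 1.3/4 = 0.3250 < 1 for every player regardless of endowment, so the Nash equilibrium is zero contribution and the group total is Σ E_j = 31 + 47 + 41 + 12 = 131.
Each contributed unit returns 1.300 to the group, so the social optimum is full contribution by everyone: group total = 1.300 × 131 = 170.30.
Efficiency loss = (1.300 − 1) × 131 = 39.30.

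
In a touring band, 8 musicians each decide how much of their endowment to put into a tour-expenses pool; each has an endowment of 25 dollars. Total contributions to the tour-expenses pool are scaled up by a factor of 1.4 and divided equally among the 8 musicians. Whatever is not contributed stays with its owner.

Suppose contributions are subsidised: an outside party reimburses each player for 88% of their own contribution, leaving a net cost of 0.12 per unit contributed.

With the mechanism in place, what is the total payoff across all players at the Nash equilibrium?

Under the mechanism each unit contributed yields (1.4/8) / 0.12 = 1.4583 back to its contributor per unit of net cost, which exceeds 1, making full contribution the dominant choice for everyone.
At the Nash equilibrium everyone contributes 25. Group total payoff = 8 × (25 × 0.88 + 1.4 × 25) = 456.00.

456.00 dollars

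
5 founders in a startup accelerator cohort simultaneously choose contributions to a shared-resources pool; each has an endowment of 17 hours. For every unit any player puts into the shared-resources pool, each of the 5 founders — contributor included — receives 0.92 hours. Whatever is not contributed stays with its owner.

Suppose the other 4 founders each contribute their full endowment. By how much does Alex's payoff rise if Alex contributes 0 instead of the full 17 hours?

1.36 hours

Switching from a contribution of 17 to 0 lets Alex keep an extra 17 hours, but lowers the shared-resources pool by 17, which costs Alex their own share of that drop: 0.92 × 17 = 15.64.
Net gain = 17 − 15.64 = 1.36. The private return per contributed unit (0.92) is below 1, so free-riding is indeed the best response regardless of what the others do.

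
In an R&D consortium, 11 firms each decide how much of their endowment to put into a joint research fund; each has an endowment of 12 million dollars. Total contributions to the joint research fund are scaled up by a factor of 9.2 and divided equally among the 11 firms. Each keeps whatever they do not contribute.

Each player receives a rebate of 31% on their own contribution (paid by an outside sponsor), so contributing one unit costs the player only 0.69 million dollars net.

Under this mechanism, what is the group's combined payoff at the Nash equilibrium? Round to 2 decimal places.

Under the mechanism each unit contributed yields (9.2/11) / 0.69 = 1.2121 back to its contributor per unit of net cost, which exceeds 1, making full contribution the dominant choice for everyone.
At the Nash equilibrium everyone contributes 12. Group total payoff = 11 × (12 × 0.31 + 9.2 × 12) = 1255.32.

1255.32 million dollars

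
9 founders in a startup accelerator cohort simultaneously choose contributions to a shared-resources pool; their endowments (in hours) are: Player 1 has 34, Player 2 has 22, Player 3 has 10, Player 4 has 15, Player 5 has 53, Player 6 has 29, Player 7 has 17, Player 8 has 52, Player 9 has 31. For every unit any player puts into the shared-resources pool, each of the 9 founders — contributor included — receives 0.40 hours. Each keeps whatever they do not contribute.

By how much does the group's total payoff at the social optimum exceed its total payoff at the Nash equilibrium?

The private return per contributed unit is 0.40 < 1 for everyone, so the Nash equilibrium is zero contribution and the group total is Σ E_j = 34 + 22 + 10 + 15 + 53 + 29 + 17 + 52 + 31 = 263.
Each contributed unit returns 3.600 to the group, so the social optimum is full contribution by everyone: group total = 3.600 × 263 = 946.80.
Efficiency loss = (3.600 − 1) × 263 = 683.80.

683.80 hours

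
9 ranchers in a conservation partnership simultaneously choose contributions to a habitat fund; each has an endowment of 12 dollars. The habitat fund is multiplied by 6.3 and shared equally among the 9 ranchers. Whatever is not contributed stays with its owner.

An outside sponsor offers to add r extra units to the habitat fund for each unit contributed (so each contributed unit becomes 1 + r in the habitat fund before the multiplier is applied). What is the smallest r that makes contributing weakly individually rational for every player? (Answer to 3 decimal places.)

0.429

With matching at rate r, one contributed unit becomes (1 + r) in the habitat fund and returns 6.3 × (1 + r) / 9 to the contributor.
Setting this equal to 1: 1 + r = 9/6.3 = 1.4286.
So the minimum matching rate is r = 1.4286 − 1 = 0.429.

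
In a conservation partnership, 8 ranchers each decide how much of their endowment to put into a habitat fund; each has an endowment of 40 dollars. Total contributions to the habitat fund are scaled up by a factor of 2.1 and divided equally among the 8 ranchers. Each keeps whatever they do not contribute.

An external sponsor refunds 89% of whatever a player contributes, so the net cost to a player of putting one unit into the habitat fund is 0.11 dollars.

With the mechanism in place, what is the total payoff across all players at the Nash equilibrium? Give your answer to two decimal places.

956.80 dollars

The effective private return per unit is now (2.1/8) / 0.11 = 2.3864 > 1, so every player's dominant strategy flips to full contribution.
At the Nash equilibrium everyone contributes 40. Group total payoff = 8 × (40 × 0.89 + 2.1 × 40) = 956.80.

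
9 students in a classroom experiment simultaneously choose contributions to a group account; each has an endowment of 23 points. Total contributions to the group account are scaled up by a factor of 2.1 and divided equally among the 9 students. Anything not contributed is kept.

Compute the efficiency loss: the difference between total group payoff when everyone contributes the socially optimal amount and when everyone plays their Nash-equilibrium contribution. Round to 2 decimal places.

227.70 points

Each contributed unit returns 2.1/9 = 0.2333 to its contributor — below 1 — so contributing 0 is dominant for every player. At the Nash equilibrium everyone keeps their 23, and the group total is 9 × 23 = 207.
Each contributed unit returns 2.100 to the group as a whole (0.2333 to each of 9 players), which exceeds 1, so the social optimum is full contribution: group total = 2.100 × 207 = 434.70.
Efficiency loss = 434.70 − 207 = 227.70.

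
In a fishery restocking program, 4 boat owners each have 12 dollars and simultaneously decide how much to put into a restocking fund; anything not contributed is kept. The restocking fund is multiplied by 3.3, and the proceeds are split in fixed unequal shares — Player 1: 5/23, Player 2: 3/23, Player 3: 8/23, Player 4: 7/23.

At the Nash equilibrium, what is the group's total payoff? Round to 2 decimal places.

Player j's private return per contributed unit is 3.3 × (j's share). Contributing is weakly dominant for j when that share is at least 1/3.3 = 0.3030, and contributing 0 is dominant otherwise.
Player 3 and Player 4 clear that bar, contributing 12 each; the remaining 2 contribute 0. Total contributed: 24.
The restocking fund pays out 3.3 × 24 = 79.20 in total (split across the unequal shares, but the aggregate is all that matters for the group sum).
The 2 free-riders keep 12 each, adding 24. Group total = 24 + 79.20 = 103.20.

103.20 dollars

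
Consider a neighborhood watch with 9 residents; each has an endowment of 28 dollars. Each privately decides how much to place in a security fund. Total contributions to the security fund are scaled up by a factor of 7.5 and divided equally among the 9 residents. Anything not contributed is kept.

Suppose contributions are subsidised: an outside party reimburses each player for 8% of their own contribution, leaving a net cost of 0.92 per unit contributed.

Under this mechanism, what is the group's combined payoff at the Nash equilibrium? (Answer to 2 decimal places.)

252.00 dollars

Even with the mechanism, each unit contributed returns only (7.5/9) / 0.92 = 0.9058 per unit of net cost, so contributing nothing is still dominant.
Everyone keeps their endowment and the group total is 9 × 28 = 252.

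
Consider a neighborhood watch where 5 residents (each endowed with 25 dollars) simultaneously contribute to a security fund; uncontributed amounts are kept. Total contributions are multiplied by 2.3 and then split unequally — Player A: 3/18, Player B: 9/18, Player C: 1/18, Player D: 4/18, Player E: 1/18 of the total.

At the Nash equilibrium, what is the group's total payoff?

157.50 dollars

Each unit j contributes comes back to j as 2.3 × (j's share), so j prefers to contribute only if that share exceeds 1/2.3 = 0.4348; otherwise keeping the unit dominates.
Only Player B (9/18) clears that bar, contributing 25; the remaining 4 contribute 0. Total contributed: 25.
The security fund pays out 2.3 × 25 = 57.50 in total (split across the unequal shares, but the aggregate is all that matters for the group sum).
The 4 free-riders keep 25 each, adding 100. Group total = 100 + 57.50 = 157.50.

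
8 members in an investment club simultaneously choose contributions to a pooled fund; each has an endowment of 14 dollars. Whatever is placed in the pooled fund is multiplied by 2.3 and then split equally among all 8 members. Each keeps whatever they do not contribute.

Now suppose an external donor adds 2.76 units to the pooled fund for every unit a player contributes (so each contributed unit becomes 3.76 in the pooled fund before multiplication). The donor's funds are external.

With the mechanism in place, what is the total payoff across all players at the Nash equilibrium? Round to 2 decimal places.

With the mechanism, a contributed unit returns 2.3 × 3.76 / 8 = 1.0810 per unit of net cost to the contributor — now above 1 — so contributing fully is weakly dominant for every player.
So the Nash equilibrium is full contribution by all 8; the group earns 2.3 × 3.76 × 112 = 968.58.

968.58 dollars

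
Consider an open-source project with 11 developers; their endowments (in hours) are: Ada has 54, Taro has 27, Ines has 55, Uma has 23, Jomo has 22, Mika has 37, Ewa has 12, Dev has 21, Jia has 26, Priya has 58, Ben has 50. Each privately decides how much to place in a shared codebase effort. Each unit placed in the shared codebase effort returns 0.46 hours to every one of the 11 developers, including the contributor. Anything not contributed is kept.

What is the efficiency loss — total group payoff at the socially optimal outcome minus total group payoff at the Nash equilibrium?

1563.10 hours

The private return per contributed unit is 0.46 < 1 for everyone, so the Nash equilibrium is zero contribution and the group total is Σ E_j = 54 + 27 + 55 + 23 + 22 + 37 + 12 + 21 + 26 + 58 + 50 = 385.
Each contributed unit returns 5.060 to the group, so the social optimum is full contribution by everyone: group total = 5.060 × 385 = 1948.10.
Efficiency loss = (5.060 − 1) × 385 = 1563.10.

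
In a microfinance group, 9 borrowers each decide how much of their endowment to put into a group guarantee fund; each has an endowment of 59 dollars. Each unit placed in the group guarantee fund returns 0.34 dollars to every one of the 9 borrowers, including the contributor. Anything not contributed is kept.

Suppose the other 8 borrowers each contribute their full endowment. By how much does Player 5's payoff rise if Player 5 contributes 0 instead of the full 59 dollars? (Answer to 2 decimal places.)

38.94 dollars

Switching from a contribution of 59 to 0 lets Player 5 keep an extra 59 dollars, but lowers the group guarantee fund by 59, which costs Player 5 their own share of that drop: 0.34 × 59 = 20.06.
Net gain = 59 − 20.06 = 38.94. The private return per contributed unit (0.34) is below 1, so free-riding is indeed the best response regardless of what the others do.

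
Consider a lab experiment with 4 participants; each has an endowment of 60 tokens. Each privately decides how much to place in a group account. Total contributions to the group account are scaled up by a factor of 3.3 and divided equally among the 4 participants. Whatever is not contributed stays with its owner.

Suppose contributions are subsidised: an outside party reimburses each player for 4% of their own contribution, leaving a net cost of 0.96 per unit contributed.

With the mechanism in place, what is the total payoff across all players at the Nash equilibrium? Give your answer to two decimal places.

240.00 tokens

The effective private return is (3.3/4) / 0.96 = 0.8594, which is still under 1, so the mechanism doesn't change anyone's dominant strategy: zero contribution.
At the Nash equilibrium no one contributes; group total payoff = 4 × 60 = 240.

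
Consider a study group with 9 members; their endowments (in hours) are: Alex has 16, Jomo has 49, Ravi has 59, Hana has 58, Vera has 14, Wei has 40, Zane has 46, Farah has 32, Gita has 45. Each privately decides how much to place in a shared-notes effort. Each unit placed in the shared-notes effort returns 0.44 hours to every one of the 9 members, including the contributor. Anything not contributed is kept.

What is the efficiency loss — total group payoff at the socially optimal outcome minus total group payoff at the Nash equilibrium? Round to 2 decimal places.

1062.64 hours

The private return per contributed unit is 0.44 < 1 for everyone, so the Nash equilibrium is zero contribution and the group total is Σ E_j = 16 + 49 + 59 + 58 + 14 + 40 + 46 + 32 + 45 = 359.
Each contributed unit returns 3.960 to the group, so the social optimum is full contribution by everyone: group total = 3.960 × 359 = 1421.64.
Efficiency loss = (3.960 − 1) × 359 = 1062.64.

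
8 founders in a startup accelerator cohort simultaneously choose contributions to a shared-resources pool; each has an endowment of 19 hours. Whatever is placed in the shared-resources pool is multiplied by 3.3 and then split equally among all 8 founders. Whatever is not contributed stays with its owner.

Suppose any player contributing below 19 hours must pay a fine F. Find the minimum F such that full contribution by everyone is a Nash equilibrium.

11.16 hours

Given the others contribute fully, the best deviation is to contribute 0 (any partial contribution still incurs the fine and gives up units whose private return 0.4125 is below 1).
Deviating from 19 to 0 saves 19 hours but forfeits the deviator's share of the drop in the shared-resources pool: 3.3/8 × 19 = 7.84.
So the deviation gain is 19 − 7.84 = 11.16, and the fine must be at least 11.16 hours to wipe it out.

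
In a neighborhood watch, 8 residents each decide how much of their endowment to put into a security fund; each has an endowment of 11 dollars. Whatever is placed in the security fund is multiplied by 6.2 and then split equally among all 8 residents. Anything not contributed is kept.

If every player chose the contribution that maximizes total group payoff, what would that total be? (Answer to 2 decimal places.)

Each contributed unit returns 6.200 to the group as a whole (0.7750 to each of 8 players), which exceeds 1, so the social optimum is full contribution: group total = 6.200 × 88 = 545.60.

545.60 dollars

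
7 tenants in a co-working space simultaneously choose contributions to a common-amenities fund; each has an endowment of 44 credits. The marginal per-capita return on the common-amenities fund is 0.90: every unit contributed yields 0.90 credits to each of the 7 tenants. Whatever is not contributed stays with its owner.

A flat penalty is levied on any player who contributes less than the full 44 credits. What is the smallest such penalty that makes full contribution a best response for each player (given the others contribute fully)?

4.40 credits

Given the others contribute fully, the best deviation is to contribute 0 (any partial contribution still incurs the fine and gives up units whose private return 0.90 is below 1).
Deviating from 44 to 0 saves 44 credits but forfeits the deviator's share of the drop in the common-amenities fund: 0.90 × 44 = 39.60.
So the deviation gain is 44 − 39.60 = 4.40, and the fine must be at least 4.40 credits to wipe it out.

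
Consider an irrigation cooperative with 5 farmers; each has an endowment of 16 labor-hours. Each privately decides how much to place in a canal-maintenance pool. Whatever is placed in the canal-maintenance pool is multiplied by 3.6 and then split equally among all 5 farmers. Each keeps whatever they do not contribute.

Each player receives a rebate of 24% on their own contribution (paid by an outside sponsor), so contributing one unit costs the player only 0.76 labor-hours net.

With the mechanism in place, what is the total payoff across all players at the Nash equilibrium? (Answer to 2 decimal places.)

80.00 labor-hours

With the mechanism, a contributed unit returns (3.6/5) / 0.76 = 0.9474 per unit of net cost — still below 1 — so contributing 0 remains dominant for every player.
Everyone keeps their endowment and the group total is 5 × 16 = 80.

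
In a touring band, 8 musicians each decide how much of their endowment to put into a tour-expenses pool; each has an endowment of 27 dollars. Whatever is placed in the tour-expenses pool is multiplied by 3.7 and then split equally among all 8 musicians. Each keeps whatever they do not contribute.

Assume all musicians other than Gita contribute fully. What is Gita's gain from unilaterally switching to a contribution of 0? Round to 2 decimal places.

14.51 dollars

Switching from a contribution of 27 to 0 lets Gita keep an extra 27 dollars, but lowers the tour-expenses pool by 27, which costs Gita their own share of that drop: 3.7/8 × 27 = 12.49.
Net gain = 27 − 12.49 = 14.51. The private return per contributed unit (0.4625) is below 1, so free-riding is indeed the best response regardless of what the others do.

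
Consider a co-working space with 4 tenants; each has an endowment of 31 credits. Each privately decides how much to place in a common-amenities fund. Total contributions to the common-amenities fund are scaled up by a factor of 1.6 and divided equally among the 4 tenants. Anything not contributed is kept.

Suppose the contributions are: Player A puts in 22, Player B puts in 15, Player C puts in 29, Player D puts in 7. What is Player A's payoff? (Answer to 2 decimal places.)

Total contributed: 22 + 15 + 29 + 7 = 73.
Each receives 1.6 × 73 / 4 = 29.20 from the common-amenities fund.
Player A keeps 31 − 22 = 9, so Player A's payoff is 9 + 29.20 = 38.20.

38.20 credits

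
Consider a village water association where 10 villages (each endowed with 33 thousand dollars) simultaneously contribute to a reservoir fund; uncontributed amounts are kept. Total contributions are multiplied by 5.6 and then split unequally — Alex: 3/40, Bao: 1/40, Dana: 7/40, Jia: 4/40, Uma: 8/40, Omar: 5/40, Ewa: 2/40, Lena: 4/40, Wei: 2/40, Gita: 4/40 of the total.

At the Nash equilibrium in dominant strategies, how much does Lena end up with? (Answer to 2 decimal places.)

For player j, contributing a unit is worthwhile iff 5.6 × (j's share) ≥ 1, i.e. iff j's share is at least 0.1786.
Only Uma (8/40) clears that bar, contributing 33; the remaining 9 contribute 0. Total contributed: 33.
Lena keeps 33 and receives 5.6 × 33 × 4/40 = 18.48 from the reservoir fund, for a payoff of 51.48.

51.48 thousand dollars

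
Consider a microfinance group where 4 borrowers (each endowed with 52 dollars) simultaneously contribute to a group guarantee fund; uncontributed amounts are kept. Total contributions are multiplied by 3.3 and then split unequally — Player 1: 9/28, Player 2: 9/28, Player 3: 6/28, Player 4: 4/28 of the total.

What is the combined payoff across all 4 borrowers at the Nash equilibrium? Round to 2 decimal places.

For player j, contributing a unit is worthwhile iff 3.3 × (j's share) ≥ 1, i.e. iff j's share is at least 0.3030.
Player 1 and Player 2 are above the threshold, contributing 52 each; the remaining 2 contribute 0. Total contributed: 104.
The group guarantee fund pays out 3.3 × 104 = 343.20 in total (split across the unequal shares, but the aggregate is all that matters for the group sum).
The 2 free-riders keep 52 each, adding 104. Group total = 104 + 343.20 = 447.20.

447.20 dollars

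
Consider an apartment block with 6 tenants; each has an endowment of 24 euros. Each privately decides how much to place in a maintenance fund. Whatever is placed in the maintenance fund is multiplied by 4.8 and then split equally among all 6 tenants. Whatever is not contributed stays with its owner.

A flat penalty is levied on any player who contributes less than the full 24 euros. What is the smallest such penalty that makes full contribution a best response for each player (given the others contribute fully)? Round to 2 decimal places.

4.80 euros

Given the others contribute fully, the best deviation is to contribute 0 (any partial contribution still incurs the fine and gives up units whose private return 0.8000 is below 1).
Deviating from 24 to 0 saves 24 euros but forfeits the deviator's share of the drop in the maintenance fund: 4.8/6 × 24 = 19.20.
So the deviation gain is 24 − 19.20 = 4.80, and the fine must be at least 4.80 euros to wipe it out.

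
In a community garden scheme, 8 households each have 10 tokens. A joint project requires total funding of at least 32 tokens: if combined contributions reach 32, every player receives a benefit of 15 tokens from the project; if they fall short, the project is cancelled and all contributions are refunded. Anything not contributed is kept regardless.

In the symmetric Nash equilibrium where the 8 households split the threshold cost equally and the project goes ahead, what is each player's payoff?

Equal share of the threshold: 32/8 = 4.
At this profile no one gains by cutting their contribution: any cut drops the total below 32, the project is cancelled, contributions are refunded, and the deviator ends with 10, which is less than 10 − 4 + 15 = 21. Contributing more than 4 just wastes the excess. So contributing exactly 4 is a best response.
Each player's payoff: 10 − 4 + 15 = 21.

21 tokens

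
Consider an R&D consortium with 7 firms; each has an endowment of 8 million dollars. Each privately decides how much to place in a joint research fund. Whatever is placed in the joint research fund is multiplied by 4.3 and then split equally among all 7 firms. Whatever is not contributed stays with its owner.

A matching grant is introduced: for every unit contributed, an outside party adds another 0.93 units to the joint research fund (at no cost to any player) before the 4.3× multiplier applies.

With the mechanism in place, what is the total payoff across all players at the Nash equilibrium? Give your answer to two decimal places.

The effective private return per unit is now 4.3 × 1.93 / 7 = 1.1856 > 1, so every player's dominant strategy flips to full contribution.
At the Nash equilibrium everyone contributes 8. Group total payoff = 4.3 × 1.93 × 56 = 464.74.

464.74 million dollars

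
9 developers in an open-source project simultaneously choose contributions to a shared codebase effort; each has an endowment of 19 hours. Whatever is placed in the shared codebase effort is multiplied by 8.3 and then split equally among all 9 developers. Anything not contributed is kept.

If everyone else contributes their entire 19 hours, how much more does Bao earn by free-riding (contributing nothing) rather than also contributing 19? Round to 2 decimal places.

Switching from a contribution of 19 to 0 lets Bao keep an extra 19 hours, but lowers the shared codebase effort by 19, which costs Bao their own share of that drop: 8.3/9 × 19 = 17.52.
Net gain = 19 − 17.52 = 1.48. The private return per contributed unit (0.9222) is below 1, so free-riding is indeed the best response regardless of what the others do.

1.48 hours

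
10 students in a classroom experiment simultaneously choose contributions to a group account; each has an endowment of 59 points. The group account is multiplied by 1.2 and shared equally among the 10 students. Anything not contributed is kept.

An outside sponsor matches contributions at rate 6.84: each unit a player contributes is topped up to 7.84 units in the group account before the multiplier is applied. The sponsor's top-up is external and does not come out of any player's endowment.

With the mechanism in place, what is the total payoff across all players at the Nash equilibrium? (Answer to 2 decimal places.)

590.00 points

The effective private return is 1.2 × 7.84 / 10 = 0.9408, which is still under 1, so the mechanism doesn't change anyone's dominant strategy: zero contribution.
At the Nash equilibrium no one contributes; group total payoff = 10 × 59 = 590.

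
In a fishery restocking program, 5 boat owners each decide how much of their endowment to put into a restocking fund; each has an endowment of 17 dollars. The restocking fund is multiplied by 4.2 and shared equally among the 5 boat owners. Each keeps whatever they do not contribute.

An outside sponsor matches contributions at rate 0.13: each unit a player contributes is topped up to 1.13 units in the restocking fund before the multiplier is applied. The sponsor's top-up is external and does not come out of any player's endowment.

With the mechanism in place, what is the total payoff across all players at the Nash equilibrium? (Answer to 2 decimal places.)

85.00 dollars

Even with the mechanism, each unit contributed returns only 4.2 × 1.13 / 5 = 0.9492 per unit of net cost, so contributing nothing is still dominant.
At the Nash equilibrium no one contributes; group total payoff = 5 × 17 = 85.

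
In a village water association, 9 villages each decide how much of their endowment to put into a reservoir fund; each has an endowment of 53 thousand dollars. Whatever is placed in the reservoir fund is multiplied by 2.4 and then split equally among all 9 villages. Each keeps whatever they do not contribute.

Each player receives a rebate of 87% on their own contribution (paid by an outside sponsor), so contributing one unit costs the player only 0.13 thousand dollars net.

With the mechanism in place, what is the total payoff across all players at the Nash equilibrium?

1559.79 thousand dollars

Under the mechanism each unit contributed yields (2.4/9) / 0.13 = 2.0513 back to its contributor per unit of net cost, which exceeds 1, making full contribution the dominant choice for everyone.
So the Nash equilibrium is full contribution by all 9; the group earns 9 × (53 × 0.87 + 2.4 × 53) = 1559.79.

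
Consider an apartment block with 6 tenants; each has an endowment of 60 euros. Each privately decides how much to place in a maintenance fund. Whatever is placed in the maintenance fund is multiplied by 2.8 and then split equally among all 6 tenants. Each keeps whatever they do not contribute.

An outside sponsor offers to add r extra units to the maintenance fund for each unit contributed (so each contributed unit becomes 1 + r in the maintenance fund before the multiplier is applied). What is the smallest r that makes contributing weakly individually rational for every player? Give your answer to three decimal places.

With matching at rate r, one contributed unit becomes (1 + r) in the maintenance fund and returns 2.8 × (1 + r) / 6 to the contributor.
Setting this equal to 1: 1 + r = 6/2.8 = 2.1429.
So the minimum matching rate is r = 2.1429 − 1 = 1.143.

1.143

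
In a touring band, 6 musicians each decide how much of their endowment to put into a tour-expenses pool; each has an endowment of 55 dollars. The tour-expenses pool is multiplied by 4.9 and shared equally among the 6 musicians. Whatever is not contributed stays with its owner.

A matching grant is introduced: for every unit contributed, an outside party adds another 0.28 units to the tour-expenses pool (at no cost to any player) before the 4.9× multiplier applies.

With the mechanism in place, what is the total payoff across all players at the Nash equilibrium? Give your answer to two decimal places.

2069.76 dollars

With the mechanism, a contributed unit returns 4.9 × 1.28 / 6 = 1.0453 per unit of net cost to the contributor — now above 1 — so contributing fully is weakly dominant for every player.
At the Nash equilibrium everyone contributes 55. Group total payoff = 4.9 × 1.28 × 330 = 2069.76.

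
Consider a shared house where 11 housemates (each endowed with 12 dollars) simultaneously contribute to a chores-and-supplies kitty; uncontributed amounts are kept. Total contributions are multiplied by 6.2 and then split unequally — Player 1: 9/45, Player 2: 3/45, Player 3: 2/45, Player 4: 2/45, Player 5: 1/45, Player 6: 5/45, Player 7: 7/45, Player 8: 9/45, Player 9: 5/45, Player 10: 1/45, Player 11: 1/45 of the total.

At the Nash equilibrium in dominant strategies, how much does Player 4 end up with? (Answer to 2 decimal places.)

Player j's private return per contributed unit is 6.2 × (j's share). Contributing is weakly dominant for j when that share is at least 1/6.2 = 0.1613, and contributing 0 is dominant otherwise.
Player 1 and Player 8 clear that bar, contributing 12 each; the remaining 9 contribute 0. Total contributed: 24.
Player 4 keeps 12 and receives 6.2 × 24 × 2/45 = 6.61 from the chores-and-supplies kitty, for a payoff of 18.61.

18.61 dollars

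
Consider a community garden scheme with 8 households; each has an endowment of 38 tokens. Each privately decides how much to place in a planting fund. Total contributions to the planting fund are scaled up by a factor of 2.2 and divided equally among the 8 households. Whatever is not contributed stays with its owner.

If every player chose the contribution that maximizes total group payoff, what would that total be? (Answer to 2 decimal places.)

Each contributed unit returns 2.200 to the group as a whole (0.2750 to each of 8 players), which exceeds 1, so the social optimum is full contribution: group total = 2.200 × 304 = 668.80.

668.80 tokens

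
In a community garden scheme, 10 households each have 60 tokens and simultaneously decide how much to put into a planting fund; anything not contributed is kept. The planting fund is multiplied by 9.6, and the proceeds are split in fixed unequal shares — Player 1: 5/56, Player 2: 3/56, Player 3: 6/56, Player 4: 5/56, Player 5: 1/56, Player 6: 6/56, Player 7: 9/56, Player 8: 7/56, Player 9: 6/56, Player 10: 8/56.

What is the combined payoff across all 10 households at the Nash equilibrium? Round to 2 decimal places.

3696.00 tokens

A player with share s gets back 9.6·s per unit contributed, so full contribution is dominant for anyone with s > 1/9.6 = 0.1042 and zero contribution is dominant for anyone below.
Player 3, Player 6, Player 7, Player 8, Player 9 and Player 10 clear that bar, contributing 60 each; the remaining 4 contribute 0. Total contributed: 360.
The planting fund pays out 9.6 × 360 = 3456.00 in total (split across the unequal shares, but the aggregate is all that matters for the group sum).
The 4 free-riders keep 60 each, adding 240. Group total = 240 + 3456.00 = 3696.00.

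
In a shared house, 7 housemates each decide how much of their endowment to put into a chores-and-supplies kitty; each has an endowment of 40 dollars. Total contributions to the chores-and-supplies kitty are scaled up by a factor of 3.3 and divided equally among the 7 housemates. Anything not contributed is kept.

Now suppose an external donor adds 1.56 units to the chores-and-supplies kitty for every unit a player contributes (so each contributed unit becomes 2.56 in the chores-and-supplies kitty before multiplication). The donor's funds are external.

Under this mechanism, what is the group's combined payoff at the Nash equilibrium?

2365.44 dollars

Under the mechanism each unit contributed yields 3.3 × 2.56 / 7 = 1.2069 back to its contributor per unit of net cost, which exceeds 1, making full contribution the dominant choice for everyone.
At the Nash equilibrium everyone contributes 40. Group total payoff = 3.3 × 2.56 × 280 = 2365.44.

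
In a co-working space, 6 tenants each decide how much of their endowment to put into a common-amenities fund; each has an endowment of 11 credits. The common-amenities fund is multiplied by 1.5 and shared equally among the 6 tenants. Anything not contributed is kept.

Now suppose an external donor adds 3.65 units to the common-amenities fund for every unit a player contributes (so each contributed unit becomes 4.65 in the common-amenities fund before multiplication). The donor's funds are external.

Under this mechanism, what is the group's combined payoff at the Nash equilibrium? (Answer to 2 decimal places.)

The effective private return per unit is now 1.5 × 4.65 / 6 = 1.1625 > 1, so every player's dominant strategy flips to full contribution.
So the Nash equilibrium is full contribution by all 6; the group earns 1.5 × 4.65 × 66 = 460.35.

460.35 credits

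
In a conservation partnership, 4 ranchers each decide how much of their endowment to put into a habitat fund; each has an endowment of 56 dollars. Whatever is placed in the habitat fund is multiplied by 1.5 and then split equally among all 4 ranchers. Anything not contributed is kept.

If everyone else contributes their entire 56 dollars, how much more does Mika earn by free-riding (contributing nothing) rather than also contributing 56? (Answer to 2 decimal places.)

35.00 dollars

Switching from a contribution of 56 to 0 lets Mika keep an extra 56 dollars, but lowers the habitat fund by 56, which costs Mika their own share of that drop: 1.5/4 × 56 = 21.00.
Net gain = 56 − 21.00 = 35.00. The private return per contributed unit (0.3750) is below 1, so free-riding is indeed the best response regardless of what the others do.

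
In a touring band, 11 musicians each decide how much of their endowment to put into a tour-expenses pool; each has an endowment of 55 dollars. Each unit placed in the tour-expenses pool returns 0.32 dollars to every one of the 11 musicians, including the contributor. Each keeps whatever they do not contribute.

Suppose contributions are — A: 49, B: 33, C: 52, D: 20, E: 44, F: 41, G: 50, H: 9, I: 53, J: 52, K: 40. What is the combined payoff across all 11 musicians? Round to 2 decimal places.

1721.36 dollars

Total contributed: 49 + 33 + 52 + 20 + 44 + 41 + 50 + 9 + 53 + 52 + 40 = 443; total kept: 11 × 55 − 443 = 162.
The tour-expenses pool pays out 0.32 × 11 × 443 = 1559.36 in aggregate.
Group total = 162 + 1559.36 = 1721.36.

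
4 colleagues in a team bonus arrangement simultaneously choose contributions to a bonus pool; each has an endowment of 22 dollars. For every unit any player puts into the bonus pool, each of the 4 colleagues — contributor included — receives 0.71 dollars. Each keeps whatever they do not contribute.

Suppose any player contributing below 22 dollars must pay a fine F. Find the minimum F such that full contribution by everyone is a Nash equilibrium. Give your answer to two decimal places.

6.38 dollars

Given the others contribute fully, the best deviation is to contribute 0 (any partial contribution still incurs the fine and gives up units whose private return 0.71 is below 1).
Deviating from 22 to 0 saves 22 dollars but forfeits the deviator's share of the drop in the bonus pool: 0.71 × 22 = 15.62.
So the deviation gain is 22 − 15.62 = 6.38, and the fine must be at least 6.38 dollars to wipe it out.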